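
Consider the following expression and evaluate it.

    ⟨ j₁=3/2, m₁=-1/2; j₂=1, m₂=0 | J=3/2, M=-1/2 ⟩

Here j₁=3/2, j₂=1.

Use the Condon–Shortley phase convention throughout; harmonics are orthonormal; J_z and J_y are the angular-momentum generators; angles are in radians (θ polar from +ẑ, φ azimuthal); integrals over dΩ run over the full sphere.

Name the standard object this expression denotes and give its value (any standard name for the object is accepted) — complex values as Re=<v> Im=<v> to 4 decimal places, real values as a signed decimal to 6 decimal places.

Clebsch–Gordan coefficient, −√(1/15) ≈ -0.258199

This is a Clebsch–Gordan (vector-coupling) coefficient.
√[4·1!2!1!/5! · 1!2!1!1!1!2!] = √(4/15)
  +(−1)^0/∏(0,1,2,1,0,0)! = 1/2  (running 1/2)
  +(−1)^1/∏(1,0,1,0,1,1)! = -1  (running -1/2)
⟨..|..⟩ = √(4/15)·(-1/2) = -0.258199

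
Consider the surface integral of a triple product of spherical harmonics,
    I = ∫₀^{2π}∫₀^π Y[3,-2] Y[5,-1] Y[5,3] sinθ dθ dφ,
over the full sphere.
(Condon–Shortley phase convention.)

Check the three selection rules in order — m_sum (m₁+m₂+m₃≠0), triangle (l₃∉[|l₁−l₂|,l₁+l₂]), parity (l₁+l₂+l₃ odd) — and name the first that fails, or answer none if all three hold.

m₁+m₂+m₃ = -2 − 1 + 3 = 0  ✓
triangle: |3−5|=2 ≤ l₃=5 ≤ 3+5=8  ✓
parity: l₁+l₂+l₃ = 13 is odd  ✗

parity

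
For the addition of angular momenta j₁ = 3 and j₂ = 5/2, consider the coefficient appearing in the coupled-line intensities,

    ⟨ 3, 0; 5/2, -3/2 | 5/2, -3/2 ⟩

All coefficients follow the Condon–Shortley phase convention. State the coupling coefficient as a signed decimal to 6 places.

-0.483046

j₁+j₂−J=3  J+j₁−j₂=3  J−j₁+j₂=2  j₁+j₂+J+1=9
(j₁±m₁, j₂±m₂, J±M) = (3,3,1,4,1,4)
P² = 864/35
sum k=0..1:
  [0] +1/36 = 1/36
  [1] −1/8 = -1/8
S = -7/72
C² = P²·S² = 7/30 ; C = -0.483046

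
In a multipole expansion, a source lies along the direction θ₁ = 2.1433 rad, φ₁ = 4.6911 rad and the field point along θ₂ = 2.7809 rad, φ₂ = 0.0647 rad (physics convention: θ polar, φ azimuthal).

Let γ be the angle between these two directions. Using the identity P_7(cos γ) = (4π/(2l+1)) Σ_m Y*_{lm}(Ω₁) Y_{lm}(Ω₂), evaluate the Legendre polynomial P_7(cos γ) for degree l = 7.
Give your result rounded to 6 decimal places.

Term-by-term m-sum for l=7 (normalisation 4π/15 = 0.837758):
  m=-7: (+0.022008+0.146588i) × (+0.000307-0.000149i) = +0.000029+0.000042i  (running Σ = +0.000029+0.000042i)
  m=-6: (+0.354550-0.045536i) × (-0.003131+0.001280i) = -0.001052+0.000597i  (running Σ = -0.001023+0.000638i)
  m=-5: (-0.046048-0.430966i) × (+0.019773-0.006630i) = -0.003768-0.008216i  (running Σ = -0.004791-0.007578i)
  m=-4: (-0.161198+0.013760i) × (-0.086302+0.022847i) = +0.013597-0.004870i  (running Σ = +0.008807-0.012449i)
  m=-3: (-0.016995-0.265744i) × (+0.261578-0.051420i) = -0.018110-0.068639i  (running Σ = -0.009304-0.081088i)
  m=-2: (-0.297125+0.012659i) × (-0.511642+0.066579i) = +0.151179-0.026259i  (running Σ = +0.141876-0.107346i)
  m=-1: (-0.003234-0.151867i) × (+0.487038-0.031555i) = -0.006367-0.073863i  (running Σ = +0.135508-0.181209i)
  m=0: (-0.318201-0.000000i) × (+0.160844+0.000000i) = -0.051181-0.000000i  (running Σ = +0.084328-0.181209i)
  m=1: (+0.003234-0.151867i) × (-0.487038-0.031555i) = -0.006367+0.073863i  (running Σ = +0.077961-0.107346i)
  m=2: (-0.297125-0.012659i) × (-0.511642-0.066579i) = +0.151179+0.026259i  (running Σ = +0.229140-0.081088i)
  m=3: (+0.016995-0.265744i) × (-0.261578-0.051420i) = -0.018110+0.068639i  (running Σ = +0.211030-0.012449i)
  m=4: (-0.161198-0.013760i) × (-0.086302-0.022847i) = +0.013597+0.004870i  (running Σ = +0.224627-0.007578i)
  m=5: (+0.046048-0.430966i) × (-0.019773-0.006630i) = -0.003768+0.008216i  (running Σ = +0.220859+0.000638i)
  m=6: (+0.354550+0.045536i) × (-0.003131-0.001280i) = -0.001052-0.000597i  (running Σ = +0.219808+0.000042i)
  m=7: (-0.022008+0.146588i) × (-0.000307-0.000149i) = +0.000029-0.000042i  (running Σ = +0.219836-0.000000i)
Accumulated sum +0.219836-0.000000i; after 4π/(2l+1) scaling, +0.184170-0.000000i ⇒ P_7 = 0.184170

0.184170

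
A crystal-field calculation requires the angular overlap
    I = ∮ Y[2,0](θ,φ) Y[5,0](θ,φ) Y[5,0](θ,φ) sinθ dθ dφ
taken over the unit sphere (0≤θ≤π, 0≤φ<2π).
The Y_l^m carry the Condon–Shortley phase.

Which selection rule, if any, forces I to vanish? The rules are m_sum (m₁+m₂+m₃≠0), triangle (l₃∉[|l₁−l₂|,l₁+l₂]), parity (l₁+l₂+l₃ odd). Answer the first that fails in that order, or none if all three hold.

none

m₁+m₂+m₃ = 0 + 0 + 0 = 0  ✓
triangle: |2−5|=3 ≤ l₃=5 ≤ 2+5=7  ✓
parity: l₁+l₂+l₃ = 12 is even  ✓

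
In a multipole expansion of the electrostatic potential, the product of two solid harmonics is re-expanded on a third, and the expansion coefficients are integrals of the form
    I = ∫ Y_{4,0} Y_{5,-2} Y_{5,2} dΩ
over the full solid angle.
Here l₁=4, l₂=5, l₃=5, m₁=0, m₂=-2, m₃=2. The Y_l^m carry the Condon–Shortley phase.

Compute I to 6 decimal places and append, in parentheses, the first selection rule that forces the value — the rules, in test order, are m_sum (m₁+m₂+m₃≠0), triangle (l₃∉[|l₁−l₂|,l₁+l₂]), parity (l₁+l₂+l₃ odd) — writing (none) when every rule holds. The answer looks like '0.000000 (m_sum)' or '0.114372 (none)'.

-0.021700 (none)

m-sum 0 ✓  L=14 even ✓  1≤5≤9 ✓
Π(2lᵢ+1) = 9×11×11 = 1089
triangle coeff Δ(4,5,5) = 1/3153150
Σ_t [0,4]: t=0:+1/69120 t=1:−1/1728 t=2:+1/576 t=3:−1/1728 t=4:+1/69120 = 7/11520
(3j)²=2/143 [(4 5 5; 0 0 0)], sign=-1
Σ_t [0,3]: t=0:+1/20736 t=1:−1/1728 t=2:+1/1920 t=3:−1/25920 = -1/20736
(3j)²=1/2574 [(4 5 5; 0 -2 2)], sign=+1
⇒ 4πI² = 1/169
I = (-1)√(1/169/(4π)) = -0.02169960
No selection rule forces the value: the integral is nonzero (none).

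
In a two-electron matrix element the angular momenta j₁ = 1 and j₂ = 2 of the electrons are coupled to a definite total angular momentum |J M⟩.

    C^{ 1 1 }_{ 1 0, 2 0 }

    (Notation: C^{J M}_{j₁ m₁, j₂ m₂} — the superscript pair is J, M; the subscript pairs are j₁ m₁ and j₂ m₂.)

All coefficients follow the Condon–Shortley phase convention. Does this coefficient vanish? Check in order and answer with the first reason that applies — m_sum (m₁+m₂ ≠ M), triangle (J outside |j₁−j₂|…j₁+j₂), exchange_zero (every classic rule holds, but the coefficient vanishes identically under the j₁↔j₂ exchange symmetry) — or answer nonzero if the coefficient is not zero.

m-sum: m₁+m₂ = 0+0 = 0, M = 1  ✗ ⇒ coefficient is 0

m_sum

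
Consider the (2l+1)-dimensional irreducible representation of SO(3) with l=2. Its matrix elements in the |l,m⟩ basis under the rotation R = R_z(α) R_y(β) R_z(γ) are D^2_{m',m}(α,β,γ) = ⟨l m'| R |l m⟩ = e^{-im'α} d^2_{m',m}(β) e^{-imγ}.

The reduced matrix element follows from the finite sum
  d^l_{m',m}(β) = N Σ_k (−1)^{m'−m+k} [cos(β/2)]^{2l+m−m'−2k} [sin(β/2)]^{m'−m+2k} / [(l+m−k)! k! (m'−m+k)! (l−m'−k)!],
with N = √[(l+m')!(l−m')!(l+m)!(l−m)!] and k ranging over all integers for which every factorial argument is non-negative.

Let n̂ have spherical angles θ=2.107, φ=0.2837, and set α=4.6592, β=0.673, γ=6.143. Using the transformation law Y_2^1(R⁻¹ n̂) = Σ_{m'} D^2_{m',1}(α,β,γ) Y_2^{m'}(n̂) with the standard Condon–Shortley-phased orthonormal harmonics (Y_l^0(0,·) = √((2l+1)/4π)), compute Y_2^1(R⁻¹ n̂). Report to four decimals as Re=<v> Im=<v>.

Re=-0.0080 Im=0.3639

Need the full column D^2_{m',1} for m'=−2..2 at α=4.6592, β=0.6730, γ=6.1430.
cos(β/2)=0.943916, sin(β/2)=0.330185
d^2_{-2,1}: single k=3 term ⇒ +0.067957;  D = -0.067919-0.002297i
d^2_{-1,1}: k∈[2..3] ⇒ +0.291410 -0.011886 = +0.279524;  D = +0.024287-0.278467i
d^2_{0,1}: k∈[1..2] ⇒ +0.680195 -0.083231 = +0.596965;  D = +0.591109+0.083412i
d^2_{1,1}: k∈[0..1] ⇒ +0.793841 -0.291410 = +0.502432;  D = -0.096553+0.493067i
d^2_{2,1}: single k=0 term ⇒ -0.555377;  D = +0.538581+0.135552i
Y_2^{m'}(θ=2.107,φ=0.2837) and Σ D·Y over m':
  (-0.0679-0.0023i)·(+0.2407-0.1534i)  (+0.0243-0.2785i)·(-0.3257+0.0950i)  (+0.5911+0.0834i)·(-0.0684+0.0000i)  (-0.0966+0.4931i)·(+0.3257+0.0950i)  (+0.5386+0.1356i)·(+0.2407+0.1534i)
Y_2^1(R⁻¹ n̂) = -0.008046+0.363860i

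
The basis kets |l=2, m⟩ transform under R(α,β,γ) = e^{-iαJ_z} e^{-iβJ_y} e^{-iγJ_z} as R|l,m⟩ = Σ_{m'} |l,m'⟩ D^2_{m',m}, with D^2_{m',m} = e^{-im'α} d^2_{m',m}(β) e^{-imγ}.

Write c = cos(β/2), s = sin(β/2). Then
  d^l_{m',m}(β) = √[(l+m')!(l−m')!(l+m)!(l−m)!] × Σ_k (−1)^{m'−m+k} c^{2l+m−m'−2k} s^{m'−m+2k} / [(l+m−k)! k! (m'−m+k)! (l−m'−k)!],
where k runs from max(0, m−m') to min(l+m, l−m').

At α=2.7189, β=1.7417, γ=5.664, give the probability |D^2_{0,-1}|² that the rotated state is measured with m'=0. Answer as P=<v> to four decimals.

First d^2_{0,-1}(β=1.7417), then the phase factors e^{-i(0)α} and e^{-i(-1)γ}:
With c≡cos(β/2)=0.644177 and s≡sin(β/2)=0.764877, N=[2·2·1·6]^{1/2}=4.898979
k∈{0,1} keeps every argument non-negative
  k=0: (−1)^1·4.8990/(2)·0.6442^3·0.7649^1 = -0.500820
  k=1: (−1)^2·4.8990/(2)·0.6442^1·0.7649^3 = +0.706082
d^2_{0,-1}(1.7417) = -0.500820 +0.706082 = +0.205261
|D^2_{0,-1}|² = |d^2_{0,-1}(β)|² = (+0.205261)² = 0.042132 (the z-rotation phases have unit modulus)

P=0.0421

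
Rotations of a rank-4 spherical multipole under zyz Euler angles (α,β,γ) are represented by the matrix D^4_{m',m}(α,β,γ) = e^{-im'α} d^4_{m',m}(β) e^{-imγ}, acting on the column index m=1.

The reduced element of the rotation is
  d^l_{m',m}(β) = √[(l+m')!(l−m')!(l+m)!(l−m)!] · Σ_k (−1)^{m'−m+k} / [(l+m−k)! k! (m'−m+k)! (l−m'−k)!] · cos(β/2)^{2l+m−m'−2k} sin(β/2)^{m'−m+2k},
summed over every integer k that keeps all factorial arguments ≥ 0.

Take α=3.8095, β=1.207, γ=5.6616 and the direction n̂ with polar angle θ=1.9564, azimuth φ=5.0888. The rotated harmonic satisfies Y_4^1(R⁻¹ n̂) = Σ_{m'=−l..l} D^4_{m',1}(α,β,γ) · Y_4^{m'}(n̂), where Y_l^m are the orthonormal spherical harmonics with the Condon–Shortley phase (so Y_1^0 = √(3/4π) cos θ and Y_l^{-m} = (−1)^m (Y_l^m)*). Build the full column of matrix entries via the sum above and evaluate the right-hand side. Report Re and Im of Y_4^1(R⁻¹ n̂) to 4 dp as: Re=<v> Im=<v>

Need the full column D^4_{m',1} for m'=−4..4 at α=3.8095, β=1.2070, γ=5.6616.
cos(β/2)=0.823354, sin(β/2)=0.567528
d^4_{-4,1}: single k=5 term ⇒ +0.245918;  D = -0.243096-0.037144i
d^4_{-3,1}: k∈[4..5] ⇒ +0.630688 -0.179790 = +0.450897;  D = +0.392127-0.222587i
d^4_{-2,1}: k∈[3..5] ⇒ +0.978160 -0.697111 +0.066242 = +0.347291;  D = -0.130944+0.321659i
d^4_{-1,1}: k∈[2..5] ⇒ +1.003448 -1.430265 +0.339772 -0.010762 = -0.097808;  D = +0.027152+0.093964i
d^4_{0,1}: k∈[1..4] ⇒ +0.651043 -1.855928 +0.881783 -0.069825 = -0.392928;  D = -0.319433-0.228812i
d^4_{1,1}: k∈[0..3] ⇒ +0.211200 -1.505171 +1.430265 -0.226514 = -0.090221;  D = +0.090124-0.004178i
d^4_{2,1}: k∈[0..2] ⇒ -0.617633 +1.467240 -0.464741 = +0.384866;  D = +0.290804-0.252101i
d^4_{3,1}: k∈[0..1] ⇒ +0.796462 -0.630688 = +0.165774;  D = -0.031090+0.162833i
d^4_{4,1}: single k=0 term ⇒ -0.517594;  D = +0.238669+0.459283i
Y_4^{m'}(θ=1.9564,φ=5.0888) and Σ D·Y over m':
  (-0.2431-0.0371i)·(+0.0212-0.3255i)  (+0.3921-0.2226i)·(+0.3386+0.1600i)  (-0.1309+0.3217i)·(+0.0020-0.0019i)  (+0.0272+0.0940i)·(+0.1218+0.3082i)  (-0.3194-0.2288i)·(-0.0575+0.0000i)  (+0.0901-0.0042i)·(-0.1218+0.3082i)  (+0.2908-0.2521i)·(+0.0020+0.0019i)  (-0.0311+0.1628i)·(-0.3386+0.1600i)  (+0.2387+0.4593i)·(+0.0212+0.3255i)
Y_4^1(R⁻¹ n̂) = -0.024367+0.155258i

Re=-0.0244 Im=0.1553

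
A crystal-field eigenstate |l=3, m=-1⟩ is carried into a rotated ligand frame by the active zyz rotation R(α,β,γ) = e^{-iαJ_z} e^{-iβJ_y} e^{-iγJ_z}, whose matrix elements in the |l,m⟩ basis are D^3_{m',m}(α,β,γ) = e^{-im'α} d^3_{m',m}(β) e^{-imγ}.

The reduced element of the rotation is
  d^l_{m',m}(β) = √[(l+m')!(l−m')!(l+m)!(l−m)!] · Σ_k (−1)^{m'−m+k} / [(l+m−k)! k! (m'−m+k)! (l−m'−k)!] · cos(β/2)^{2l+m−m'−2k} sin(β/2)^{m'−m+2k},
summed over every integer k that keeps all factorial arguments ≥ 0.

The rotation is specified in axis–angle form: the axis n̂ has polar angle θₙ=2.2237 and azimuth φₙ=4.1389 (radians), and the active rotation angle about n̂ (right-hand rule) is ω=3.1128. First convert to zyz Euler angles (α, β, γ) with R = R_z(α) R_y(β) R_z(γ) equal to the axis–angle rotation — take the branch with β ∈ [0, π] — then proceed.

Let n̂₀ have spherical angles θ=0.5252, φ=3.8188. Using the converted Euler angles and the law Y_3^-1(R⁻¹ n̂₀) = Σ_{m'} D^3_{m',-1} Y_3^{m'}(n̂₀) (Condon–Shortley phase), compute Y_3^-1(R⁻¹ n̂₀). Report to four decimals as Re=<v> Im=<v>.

Axis–angle → zyz. n̂ = (sinθₙcosφₙ, sinθₙsinφₙ, cosθₙ) = (-0.430973, -0.667242, -0.607495), ω = 3.1128.
R = I cosω + sinω [n̂]ₓ + (1−cosω) n̂n̂ᵀ gives
  R = [-0.628187, +0.592496, +0.504311; +0.557518, -0.109347, +0.822932; +0.542729, +0.798118, -0.261637]
β = atan2(√(R₁₃²+R₂₃²), R₃₃) = 1.835514; α = atan2(R₂₃, R₁₃) mod 2π = 1.021002; γ = atan2(R₃₂, −R₃₁) mod 2π = 2.167980
Need the full column D^3_{m',-1} for m'=−3..3 at α=1.0210, β=1.8355, γ=2.1680.
cos(β/2)=0.607603, sin(β/2)=0.794241
d^3_{-3,-1}: single k=2 term ⇒ +0.332989;  D = +0.165050-0.289206i
d^3_{-2,-1}: k∈[1..2] ⇒ +0.207995 -0.710798 = -0.502804;  D = +0.242117+0.440671i
d^3_{-1,-1}: k∈[0..2] ⇒ +0.050318 -0.687819 +0.881455 = +0.243953;  D = -0.243679-0.011557i
d^3_{0,-1}: k∈[0..2] ⇒ -0.227847 +1.167961 -0.665230 = +0.274885;  D = -0.154572+0.227308i
d^3_{1,-1}: k∈[0..2] ⇒ +0.515864 -1.175273 +0.251023 = -0.408386;  D = -0.167946-0.372254i
d^3_{2,-1}: k∈[0..1] ⇒ -0.710798 +0.607269 = -0.103530;  D = -0.102709-0.013008i
d^3_{3,-1}: single k=0 term ⇒ +0.568977;  D = +0.355894-0.443930i
Y_3^{m'}(θ=0.5252,φ=3.8188) and Σ D·Y over m':
  (+0.1651-0.2892i)·(+0.0234+0.0471i)  (+0.2421+0.4407i)·(+0.0477-0.2171i)  (-0.2437-0.0116i)·(-0.3464+0.2785i)  (-0.1546+0.2273i)·(+0.2399+0.0000i)  (-0.1679-0.3723i)·(+0.3464+0.2785i)  (-0.1027-0.0130i)·(+0.0477+0.2171i)  (+0.3559-0.4439i)·(-0.0234+0.0471i)
Y_3^-1(R⁻¹ n̂) = +0.231266-0.211351i

Re=0.2313 Im=-0.2114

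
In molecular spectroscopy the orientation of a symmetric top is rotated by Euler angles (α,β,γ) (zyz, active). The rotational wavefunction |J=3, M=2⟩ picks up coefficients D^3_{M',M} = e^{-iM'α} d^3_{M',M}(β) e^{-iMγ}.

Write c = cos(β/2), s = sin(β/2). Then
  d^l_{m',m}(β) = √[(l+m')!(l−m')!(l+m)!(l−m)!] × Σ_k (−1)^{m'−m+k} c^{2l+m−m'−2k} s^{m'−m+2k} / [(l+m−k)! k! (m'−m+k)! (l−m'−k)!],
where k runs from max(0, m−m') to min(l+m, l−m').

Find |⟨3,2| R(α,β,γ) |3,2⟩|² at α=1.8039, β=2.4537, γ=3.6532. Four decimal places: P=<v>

First d^3_{2,2}(β=2.4537), then the phase factors e^{-i(2)α} and e^{-i(2)γ}:
Half-angle: c=0.337205, s=0.941431. N=√(120·1·120·1)=120.000000
k∈{0,1} keeps every argument non-negative
  k=0: (−1)^0·120.0000/(120)·0.3372^6·0.9414^0 = +0.001470
  k=1: (−1)^1·120.0000/(24)·0.3372^4·0.9414^2 = -0.057296
d^3_{2,2}(2.4537) = +0.001470 -0.057296 = -0.055826
|D^3_{2,2}|² = |d^3_{2,2}(β)|² = (-0.055826)² = 0.003117 (the z-rotation phases have unit modulus)

P=0.0031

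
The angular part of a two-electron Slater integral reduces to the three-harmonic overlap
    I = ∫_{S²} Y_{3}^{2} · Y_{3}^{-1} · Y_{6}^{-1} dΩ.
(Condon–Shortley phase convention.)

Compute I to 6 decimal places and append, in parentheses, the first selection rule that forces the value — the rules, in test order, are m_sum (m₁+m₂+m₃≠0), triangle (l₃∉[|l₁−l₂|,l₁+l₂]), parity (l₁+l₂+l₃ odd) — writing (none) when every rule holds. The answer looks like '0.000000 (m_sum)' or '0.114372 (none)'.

Checks pass: Σm=0; 12 even; l₃=6∈[0,6].
(2·3+1)(2·3+1)(2·6+1) = 637
Δ: 0! 6! 6! / 13! → 1/12012
sum: t=0:+1/1296 = 1/1296
3j²(3 3 6; 0 0 0) = Δ·Π!·Σ² = 100/3003  (sign +1)
sum: t=0:+1/5760 = 1/5760
3j²(3 3 6; 2 -1 -1) = Δ·Π!·Σ² = 5/572  (sign -1)
combine: 4πI² = 637·100/3003·5/572 = 875/4719
take √, sign -1: I = -0.12147142
No selection rule forces the value: the integral is nonzero (none).

-0.121471 (none)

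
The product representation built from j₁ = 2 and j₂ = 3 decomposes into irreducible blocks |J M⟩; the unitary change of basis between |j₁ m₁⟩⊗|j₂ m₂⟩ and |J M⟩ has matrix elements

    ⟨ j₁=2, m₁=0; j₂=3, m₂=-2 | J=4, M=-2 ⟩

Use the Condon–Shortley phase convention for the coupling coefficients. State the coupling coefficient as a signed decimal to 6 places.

+√(12/35) = +0.585540

triangle: 1!×3!×5!/10! = 720/3628800
(j±m)!: 2!×2!×1!×5!×2!×6! = 691200
prefactor² = (2J+1)×Δ×N² = 8640/7
  k=0: +1/(0!×1!×2!×1!×1!×4!) = 1/48
  k=1: −1/(1!×0!×1!×0!×2!×5!) = -1/240
Σ = 1/60  ⇒  CG² = 8640/7×(1/60)² = 12/35
CG = +√(12/35) = +0.585540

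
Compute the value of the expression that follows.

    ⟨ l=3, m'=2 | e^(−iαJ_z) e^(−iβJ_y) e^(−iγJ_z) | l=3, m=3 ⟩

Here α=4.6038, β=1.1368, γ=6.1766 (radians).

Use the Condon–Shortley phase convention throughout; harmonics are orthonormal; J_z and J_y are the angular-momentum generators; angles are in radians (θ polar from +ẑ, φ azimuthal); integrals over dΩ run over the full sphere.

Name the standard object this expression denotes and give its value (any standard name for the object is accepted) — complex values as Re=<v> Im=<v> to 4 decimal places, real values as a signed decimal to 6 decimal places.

This is a Wigner D-matrix element — the rotation-matrix element ⟨l m'| R(α,β,γ) |l m⟩ in the angular-momentum basis.
Split into d^3_{2,3}(β=1.1368) × two z-phases.
c=cos(1.136800/2)=0.842763, s=sin(1.136800/2)=0.538284; N=√[120·1·720·1]=293.938769
k∈{1} keeps every argument non-negative
  k=1: (−1)^0·293.9388/(120)·0.8428^5·0.5383^1 = +0.560551
d^3_{2,3}(1.1368) = +0.560551
D = (-0.976509-0.215475i)·(+0.560551)·(+0.949312+0.314335i) = -0.481671-0.286724i

Wigner D-matrix element, Re=-0.4817 Im=-0.2867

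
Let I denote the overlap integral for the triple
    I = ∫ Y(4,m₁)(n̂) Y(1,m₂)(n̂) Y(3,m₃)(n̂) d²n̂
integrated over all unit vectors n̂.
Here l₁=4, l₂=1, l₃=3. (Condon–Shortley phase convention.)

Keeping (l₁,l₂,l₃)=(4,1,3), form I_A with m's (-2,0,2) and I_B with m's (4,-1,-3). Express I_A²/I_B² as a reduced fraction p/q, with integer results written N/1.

3/7

Same 4,1,3: normalisation and zero-m 3j drop out of the ratio.
A: Δ: 2! 6! 0! / 9! → 1/252; sum: t=1:−1/120 = -1/120; 3j²(4 1 3; -2 0 2) = Δ·Π!·Σ² = 1/21  (sign +1)
B: Δ: 2! 6! 0! / 9! → 1/252; sum: t=0:+1/1440 = 1/1440; 3j²(4 1 3; 4 -1 -3) = Δ·Π!·Σ² = 1/9  (sign +1)
I_A²/I_B² = (1/21)/(1/9) = 3/7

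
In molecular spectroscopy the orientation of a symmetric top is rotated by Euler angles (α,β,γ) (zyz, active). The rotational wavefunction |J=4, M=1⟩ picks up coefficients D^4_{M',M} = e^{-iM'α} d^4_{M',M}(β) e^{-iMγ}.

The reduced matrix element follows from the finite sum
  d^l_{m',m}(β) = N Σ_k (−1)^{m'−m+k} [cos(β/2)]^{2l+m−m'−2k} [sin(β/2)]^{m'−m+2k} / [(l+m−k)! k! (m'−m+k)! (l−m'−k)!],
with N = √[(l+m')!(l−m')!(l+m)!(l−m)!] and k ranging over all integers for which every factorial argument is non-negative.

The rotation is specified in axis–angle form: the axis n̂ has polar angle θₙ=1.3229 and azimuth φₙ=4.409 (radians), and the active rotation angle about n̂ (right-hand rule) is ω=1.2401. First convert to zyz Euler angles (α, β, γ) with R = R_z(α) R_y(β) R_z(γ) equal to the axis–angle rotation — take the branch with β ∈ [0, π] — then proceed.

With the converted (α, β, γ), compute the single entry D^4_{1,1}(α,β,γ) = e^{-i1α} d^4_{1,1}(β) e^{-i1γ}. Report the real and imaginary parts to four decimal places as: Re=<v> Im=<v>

Re=-0.1011 Im=0.0365

Axis–angle → zyz. n̂ = (sinθₙcosφₙ, sinθₙsinφₙ, cosθₙ) = (-0.289623, -0.925156, +0.245365), ω = 1.2401.
R = I cosω + sinω [n̂]ₓ + (1−cosω) n̂n̂ᵀ gives
  R = [+0.381347, -0.051126, -0.923017; +0.413014, +0.902699, +0.120637; +0.827039, -0.427224, +0.365357]
β = atan2(√(R₁₃²+R₂₃²), R₃₃) = 1.196780; α = atan2(R₂₃, R₁₃) mod 2π = 3.011631; γ = atan2(R₃₂, −R₃₁) mod 2π = 3.618409
D^4_{1,1}(3.0116,1.1968,3.6184) = e^{-i·1·3.0116}·d^4_{1,1}(1.1968)·e^{-i·1·3.6184}. Compute d first:
Half-angle: c=0.826244, s=0.563313. N=√(120·6·120·6)=720.000000
The bounds max(0,m−m')=0 and min(l+m,l−m')=3 give 4 terms
  k=0: (−1)^0·720.0000/(720)·0.8262^8·0.5633^0 = +0.217203
  k=1: (−1)^1·720.0000/(48)·0.8262^6·0.5633^2 = -1.514396
  k=2: (−1)^2·720.0000/(24)·0.8262^4·0.5633^4 = +1.407837
  k=3: (−1)^3·720.0000/(72)·0.8262^2·0.5633^6 = -0.218129
d^4_{1,1}(1.1968) = +0.217203 -1.514396 +1.407837 -0.218129 = -0.107486
Attach z-rotation phases: D = e^{-i(1)(3.0116)}·(-0.107486)·e^{-i(1)(3.6184)} = -0.101085+0.036539i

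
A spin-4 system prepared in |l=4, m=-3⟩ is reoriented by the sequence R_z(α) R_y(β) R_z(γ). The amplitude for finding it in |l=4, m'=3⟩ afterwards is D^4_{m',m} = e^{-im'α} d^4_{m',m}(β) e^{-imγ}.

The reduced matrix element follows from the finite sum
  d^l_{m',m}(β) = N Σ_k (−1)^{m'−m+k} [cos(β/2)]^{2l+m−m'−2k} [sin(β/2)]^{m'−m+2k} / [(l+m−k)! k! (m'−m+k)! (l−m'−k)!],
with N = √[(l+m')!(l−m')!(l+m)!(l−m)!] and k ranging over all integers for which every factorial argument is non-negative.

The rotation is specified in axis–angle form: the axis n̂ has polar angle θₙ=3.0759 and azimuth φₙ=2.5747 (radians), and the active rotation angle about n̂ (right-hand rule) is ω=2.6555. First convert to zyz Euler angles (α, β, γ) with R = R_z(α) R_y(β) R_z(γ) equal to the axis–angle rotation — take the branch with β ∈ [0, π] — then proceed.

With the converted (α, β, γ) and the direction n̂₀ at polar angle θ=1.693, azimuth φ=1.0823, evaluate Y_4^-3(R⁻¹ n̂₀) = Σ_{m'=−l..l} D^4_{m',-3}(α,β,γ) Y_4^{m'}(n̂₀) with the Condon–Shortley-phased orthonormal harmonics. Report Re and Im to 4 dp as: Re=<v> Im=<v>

Axis–angle → zyz. n̂ = (sinθₙcosφₙ, sinθₙsinφₙ, cosθₙ) = (-0.055377, +0.035252, -0.997843), ω = 2.6555.
R = I cosω + sinω [n̂]ₓ + (1−cosω) n̂n̂ᵀ gives
  R = [-0.878387, +0.462489, +0.120583; -0.469845, -0.881823, -0.040408; +0.087645, -0.092149, +0.991881]
β = atan2(√(R₁₃²+R₂₃²), R₃₃) = 0.127518; α = atan2(R₂₃, R₁₃) mod 2π = 5.959844; γ = atan2(R₃₂, −R₃₁) mod 2π = 3.952037
Need the full column D^4_{m',-3} for m'=−4..4 at α=5.9598, β=0.1275, γ=3.9520.
cos(β/2)=0.997968, sin(β/2)=0.063716
d^4_{-4,-3}: single k=1 term ⇒ +0.177668;  D = -0.074522-0.161284i
d^4_{-3,-3}: k∈[0..1] ⇒ +0.983860 -0.028073 = +0.955786;  D = -0.104439-0.950063i
d^4_{-2,-3}: k∈[0..1] ⇒ -0.235033 +0.002874 = -0.232159;  D = -0.049270+0.226871i
d^4_{-1,-3}: k∈[0..1] ⇒ +0.031832 -0.000216 = +0.031616;  D = +0.016179-0.027163i
d^4_{0,-3}: k∈[0..1] ⇒ -0.003030 +0.000012 = -0.003017;  D = -0.002288+0.001967i
d^4_{1,-3}: k∈[0..1] ⇒ +0.000216 -0.000001 = +0.000216;  D = +0.000200-0.000081i
d^4_{2,-3}: k∈[0..1] ⇒ -0.000012 +0.000000 = -0.000012;  D = -0.000012+0.000001i
d^4_{3,-3}: k∈[0..1] ⇒ +0.000000 -0.000000 = +0.000000;  D = +0.000000+0.000000i
d^4_{4,-3}: single k=0 term ⇒ -0.000000;  D = -0.000000-0.000000i
Y_4^{m'}(θ=1.693,φ=1.0823) and Σ D·Y over m':
  (-0.0745-0.1613i)·(-0.1606+0.3983i)  (-0.1044-0.9501i)·(+0.1484-0.0157i)  (-0.0493+0.2269i)·(+0.1652+0.2447i)  (+0.0162-0.0272i)·(+0.0778-0.1464i)  (-0.0023+0.0020i)·(+0.2710+0.0000i)  (+0.0002-0.0001i)·(-0.0778-0.1464i)  (-0.0000+0.0000i)·(+0.1652-0.2447i)  (+0.0000+0.0000i)·(-0.1484-0.0157i)  (-0.0000-0.0000i)·(-0.1606-0.3983i)
Y_4^-3(R⁻¹ n̂) = -0.021211-0.121648i

Re=-0.0212 Im=-0.1216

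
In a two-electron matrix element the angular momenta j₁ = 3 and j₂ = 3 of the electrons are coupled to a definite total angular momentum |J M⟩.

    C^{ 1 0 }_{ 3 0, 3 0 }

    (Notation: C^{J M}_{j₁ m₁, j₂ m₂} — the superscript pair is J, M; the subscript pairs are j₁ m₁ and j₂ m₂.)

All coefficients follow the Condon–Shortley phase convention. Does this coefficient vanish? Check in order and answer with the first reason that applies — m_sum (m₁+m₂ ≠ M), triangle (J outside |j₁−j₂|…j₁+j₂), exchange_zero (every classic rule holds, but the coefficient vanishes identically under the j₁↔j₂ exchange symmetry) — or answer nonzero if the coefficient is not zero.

exchange_zero

m-sum: m₁+m₂ = 0+0 = 0, M = 0  ✓
triangle: |j₁−j₂| = 0 ≤ J = 1 ≤ j₁+j₂ = 6  ✓
exchange: j₁=j₂ and m₁=m₂, and (−1)^(j₁+j₂−J) = (−1)^5 = −1 forces ⟨j₁m₁;j₂m₂|JM⟩ = −⟨j₂m₂;j₁m₁|JM⟩ = −⟨j₁m₁;j₂m₂|JM⟩ ⇒ the coefficient vanishes identically
Racah sum check: Σ_k collapses to 0 ⇒ CG = 0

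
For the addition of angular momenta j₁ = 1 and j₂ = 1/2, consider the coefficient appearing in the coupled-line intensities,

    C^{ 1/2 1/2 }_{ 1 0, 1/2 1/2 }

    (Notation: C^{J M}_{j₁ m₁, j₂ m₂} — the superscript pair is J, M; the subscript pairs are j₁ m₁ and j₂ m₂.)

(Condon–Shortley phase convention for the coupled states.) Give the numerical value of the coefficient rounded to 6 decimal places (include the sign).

−√(1/3) = -0.577350

j₁+j₂−J=1  J+j₁−j₂=1  J−j₁+j₂=0  j₁+j₂+J+1=3
(j₁±m₁, j₂±m₂, J±M) = (1,1,1,0,1,0)
P² = 1/3
sum k=1..1:
  [1] −1/1 = -1
S = -1
C² = P²·S² = 1/3 ; C = -0.577350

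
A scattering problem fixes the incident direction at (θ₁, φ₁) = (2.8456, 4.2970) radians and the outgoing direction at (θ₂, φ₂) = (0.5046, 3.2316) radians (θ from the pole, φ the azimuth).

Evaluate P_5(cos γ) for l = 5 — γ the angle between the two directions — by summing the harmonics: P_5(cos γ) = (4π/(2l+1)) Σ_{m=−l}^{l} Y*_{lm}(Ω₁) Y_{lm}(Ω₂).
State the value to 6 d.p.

Expand P_5 via completeness: Σ_{m} conj(Y_{5,m}) at Ω₁ times Y_{5,m} at Ω₂ —
  term(m=-5) = +0.000007-0.000010i   from Y*(Ω₁)=-0.000857+0.000475i, Y(Ω₂)=-0.011038+0.005332i
  term(m=-4) = +0.000311+0.000642i   from Y*(Ω₁)=+0.000921+0.010121i, Y(Ω₂)=+0.065688-0.024727i
  term(m=-3) = -0.014295-0.000781i   from Y*(Ω₁)=+0.058866+0.019810i, Y(Ω₂)=-0.222147+0.061486i
  term(m=-2) = +0.057569-0.091823i   from Y*(Ω₁)=+0.162267-0.177706i, Y(Ω₂)=+0.443086-0.080635i
  term(m=-1) = +0.105176+0.190078i   from Y*(Ω₁)=-0.217520-0.493183i, Y(Ω₂)=-0.401387+0.036226i
  term(m=+0) = +0.069636+0.000000i   from Y*(Ω₁)=-0.412940-0.000000i, Y(Ω₂)=-0.168635+0.000000i
  term(m=+1) = +0.105176-0.190078i   from Y*(Ω₁)=+0.217520-0.493183i, Y(Ω₂)=+0.401387+0.036226i
  term(m=+2) = +0.057569+0.091823i   from Y*(Ω₁)=+0.162267+0.177706i, Y(Ω₂)=+0.443086+0.080635i
  term(m=+3) = -0.014295+0.000781i   from Y*(Ω₁)=-0.058866+0.019810i, Y(Ω₂)=+0.222147+0.061486i
  term(m=+4) = +0.000311-0.000642i   from Y*(Ω₁)=+0.000921-0.010121i, Y(Ω₂)=+0.065688+0.024727i
  term(m=+5) = +0.000007+0.000010i   from Y*(Ω₁)=+0.000857+0.000475i, Y(Ω₂)=+0.011038+0.005332i
Σ over m = +0.367171-0.000000i; ×(4π/11) → +0.419455-0.000000i. Real part: 0.419455

0.419455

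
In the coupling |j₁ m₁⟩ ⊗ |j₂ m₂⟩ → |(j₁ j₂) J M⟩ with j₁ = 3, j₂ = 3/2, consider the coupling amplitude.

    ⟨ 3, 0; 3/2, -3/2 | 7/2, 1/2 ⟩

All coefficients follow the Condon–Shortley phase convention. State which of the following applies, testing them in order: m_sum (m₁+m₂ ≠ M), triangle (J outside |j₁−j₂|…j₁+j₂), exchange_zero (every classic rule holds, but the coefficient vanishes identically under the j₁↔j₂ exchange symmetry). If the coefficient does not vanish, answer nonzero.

m-sum: m₁+m₂ = 0+(-3/2) = -3/2, M = 1/2  ✗ ⇒ coefficient is 0

m_sum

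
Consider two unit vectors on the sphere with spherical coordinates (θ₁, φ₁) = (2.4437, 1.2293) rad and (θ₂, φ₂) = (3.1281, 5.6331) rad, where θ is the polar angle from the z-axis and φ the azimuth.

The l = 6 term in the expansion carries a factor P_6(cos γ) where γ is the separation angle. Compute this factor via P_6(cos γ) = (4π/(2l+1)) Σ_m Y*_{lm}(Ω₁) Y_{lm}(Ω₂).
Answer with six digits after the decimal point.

Expand P_6 via completeness: Σ_{m} conj(Y_{6,m}) at Ω₁ times Y_{6,m} at Ω₂ —
  term(m=-6) = 0.00000 - 0.00000j   from Y*(Ω₁)=0.01565 + 0.03020j, Y(Ω₂)=-0.00000 - 0.00000j
  term(m=-5) = -0.00000 + 0.00000j   from Y*(Ω₁)=-0.13919 + 0.01914j, Y(Ω₂)=0.00000 + 0.00000j
  term(m=-4) = 0.00000 + 0.00000j   from Y*(Ω₁)=0.06753 - 0.32509j, Y(Ω₂)=-0.00000 + 0.00000j
  term(m=-3) = 0.00000 - 0.00000j   from Y*(Ω₁)=0.39127 + 0.23791j, Y(Ω₂)=0.00000 - 0.00001j
  term(m=-2) = -0.00019 - 0.00013j   from Y*(Ω₁)=-0.18841 + 0.15330j, Y(Ω₂)=0.00025 + 0.00091j
  term(m=-1) = 0.00339 - 0.01064j   from Y*(Ω₁)=0.08415 + 0.23675j, Y(Ω₂)=-0.03537 - 0.02689j
  term(m=+0) = -0.33449 + 0.00000j   from Y*(Ω₁)=-0.32950 + 0.00000j, Y(Ω₂)=1.01516 + 0.00000j
  term(m=+1) = 0.00339 + 0.01064j   from Y*(Ω₁)=-0.08415 + 0.23675j, Y(Ω₂)=0.03537 - 0.02689j
  term(m=+2) = -0.00019 + 0.00013j   from Y*(Ω₁)=-0.18841 - 0.15330j, Y(Ω₂)=0.00025 - 0.00091j
  term(m=+3) = 0.00000 + 0.00000j   from Y*(Ω₁)=-0.39127 + 0.23791j, Y(Ω₂)=-0.00000 - 0.00001j
  term(m=+4) = 0.00000 - 0.00000j   from Y*(Ω₁)=0.06753 + 0.32509j, Y(Ω₂)=-0.00000 - 0.00000j
  term(m=+5) = -0.00000 - 0.00000j   from Y*(Ω₁)=0.13919 + 0.01914j, Y(Ω₂)=-0.00000 + 0.00000j
  term(m=+6) = 0.00000 + 0.00000j   from Y*(Ω₁)=0.01565 - 0.03020j, Y(Ω₂)=-0.00000 + 0.00000j
Σ over m = -0.32808 - 0.00000j; ×(4π/13) → -0.31713 - 0.00000j. Real part: -0.317134

-0.317134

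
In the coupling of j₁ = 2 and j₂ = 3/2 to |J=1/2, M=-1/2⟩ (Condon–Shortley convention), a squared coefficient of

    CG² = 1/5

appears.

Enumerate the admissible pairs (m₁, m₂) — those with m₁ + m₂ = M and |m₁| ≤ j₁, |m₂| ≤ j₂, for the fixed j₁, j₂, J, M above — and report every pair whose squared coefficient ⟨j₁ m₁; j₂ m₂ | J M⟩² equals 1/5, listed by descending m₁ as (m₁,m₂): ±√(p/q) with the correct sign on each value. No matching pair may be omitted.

(0,-1/2): −√(1/5)

Admissible pairs with m₁+m₂ = M = -1/2: (-2,3/2), (-1,1/2), (0,-1/2), (1,-3/2)
  (m₁,m₂)=(1,-3/2): CG² = 1/10, CG = +√(1/10)
  (m₁,m₂)=(0,-1/2): CG² = 1/5, CG = −√(1/5)   ← matches the target
  (m₁,m₂)=(-1,1/2): CG² = 3/10, CG = +√(3/10)
  (m₁,m₂)=(-2,3/2): CG² = 2/5, CG = −√(2/5)
Pairs with CG² = 1/5: (0,-1/2): −√(1/5)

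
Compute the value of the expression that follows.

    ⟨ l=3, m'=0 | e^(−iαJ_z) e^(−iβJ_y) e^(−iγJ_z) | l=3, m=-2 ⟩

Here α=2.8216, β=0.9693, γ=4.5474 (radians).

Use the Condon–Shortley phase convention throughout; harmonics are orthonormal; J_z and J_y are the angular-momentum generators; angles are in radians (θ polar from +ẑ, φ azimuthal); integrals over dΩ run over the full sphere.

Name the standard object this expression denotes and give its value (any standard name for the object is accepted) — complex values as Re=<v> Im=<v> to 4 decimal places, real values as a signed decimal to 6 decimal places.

This is a Wigner D-matrix element — the rotation-matrix element ⟨l m'| R(α,β,γ) |l m⟩ in the angular-momentum basis.
First d^3_{0,-2}(β=0.9693), then the phase factors e^{-i(0)α} and e^{-i(-2)γ}:
With c≡cos(β/2)=0.884838 and s≡sin(β/2)=0.465899, N=[6·6·1·120]^{1/2}=65.726707
The bounds max(0,m−m')=0 and min(l+m,l−m')=1 give 2 terms
  k=0: (−1)^2·65.7267/(12)·0.8848^4·0.4659^2 = +0.728784
  k=1: (−1)^3·65.7267/(12)·0.8848^2·0.4659^4 = -0.202048
d^3_{0,-2}(0.9693) = +0.728784 -0.202048 = +0.526736
D = (+1.000000+0.000000i)·(+0.526736)·(-0.946049+0.324022i) = -0.498318+0.170674i

Wigner D-matrix element, Re=-0.4983 Im=0.1707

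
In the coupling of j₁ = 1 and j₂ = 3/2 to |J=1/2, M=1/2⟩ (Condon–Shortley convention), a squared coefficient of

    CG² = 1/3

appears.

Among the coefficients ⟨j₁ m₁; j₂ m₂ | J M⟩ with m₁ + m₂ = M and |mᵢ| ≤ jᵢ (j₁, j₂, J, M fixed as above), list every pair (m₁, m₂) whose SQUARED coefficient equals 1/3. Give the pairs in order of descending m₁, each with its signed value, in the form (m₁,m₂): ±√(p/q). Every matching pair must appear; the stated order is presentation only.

Admissible pairs with m₁+m₂ = M = 1/2: (-1,3/2), (0,1/2), (1,-1/2)
  (m₁,m₂)=(1,-1/2): CG² = 1/6, CG = +√(1/6)
  (m₁,m₂)=(0,1/2): CG² = 1/3, CG = −√(1/3)   ← matches the target
  (m₁,m₂)=(-1,3/2): CG² = 1/2, CG = +√(1/2)
Pairs with CG² = 1/3: (0,1/2): −√(1/3)

(0,1/2): −√(1/3)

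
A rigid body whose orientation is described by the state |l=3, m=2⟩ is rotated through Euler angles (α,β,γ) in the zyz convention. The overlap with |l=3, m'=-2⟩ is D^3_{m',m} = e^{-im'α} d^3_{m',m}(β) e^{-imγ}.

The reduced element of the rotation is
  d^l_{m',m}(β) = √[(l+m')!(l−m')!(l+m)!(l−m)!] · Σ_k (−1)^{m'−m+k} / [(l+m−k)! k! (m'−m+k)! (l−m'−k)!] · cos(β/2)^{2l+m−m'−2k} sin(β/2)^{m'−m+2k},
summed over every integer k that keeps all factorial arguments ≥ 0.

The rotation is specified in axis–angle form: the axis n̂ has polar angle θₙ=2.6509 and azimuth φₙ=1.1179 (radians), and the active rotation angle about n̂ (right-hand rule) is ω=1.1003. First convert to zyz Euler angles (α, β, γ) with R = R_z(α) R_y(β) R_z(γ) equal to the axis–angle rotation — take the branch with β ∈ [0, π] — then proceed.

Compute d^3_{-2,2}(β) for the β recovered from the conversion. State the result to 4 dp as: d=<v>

Axis–angle → zyz. n̂ = (sinθₙcosφₙ, sinθₙsinφₙ, cosθₙ) = (+0.206200, +0.423728, -0.882007), ω = 1.1003.
R = I cosω + sinω [n̂]ₓ + (1−cosω) n̂n̂ᵀ gives
  R = [+0.476572, +0.833935, +0.278265; -0.738407, +0.551481, -0.388103; -0.477111, -0.020513, +0.878604]
β = atan2(√(R₁₃²+R₂₃²), R₃₃) = 0.497866; α = atan2(R₂₃, R₁₃) mod 2π = 5.334424; γ = atan2(R₃₂, −R₃₁) mod 2π = 6.240217
d^3_{-2,2}(β=0.4979) via the finite sum:
Half-angle: c=0.969176, s=0.246370. N=√(1·120·120·1)=120.000000
Admissible k: 4..5 (factorial args all ≥0)
  k=4: (−1)^0·120.0000/(24)·0.9692^2·0.2464^4 = +0.017303
  k=5: (−1)^1·120.0000/(120)·0.9692^0·0.2464^6 = -0.000224
d^3_{-2,2}(0.4979) = +0.017303 -0.000224 = +0.017080

d=0.0171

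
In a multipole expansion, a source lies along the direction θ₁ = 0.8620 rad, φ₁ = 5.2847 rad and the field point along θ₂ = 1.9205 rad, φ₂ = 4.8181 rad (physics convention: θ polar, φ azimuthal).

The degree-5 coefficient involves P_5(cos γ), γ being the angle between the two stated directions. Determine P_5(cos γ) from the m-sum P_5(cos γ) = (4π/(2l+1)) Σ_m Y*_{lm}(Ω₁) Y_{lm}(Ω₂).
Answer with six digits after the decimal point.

Summing Y*_{l m}(θ₁,φ₁)·Y_{l m}(θ₂,φ₂) over m ∈ [−5, 5]; prefactor 4π/(2·5+1) = 1.142397:
  [-5]  conj(Y_{5,-5})(Ω₁) = 0.03234 + 0.11246j ; Y_{5,-5}(Ω₂) = 0.17129 + 0.29332j ; Δ = -0.02745 + 0.02875j
  [-4]  conj(Y_{5,-4})(Ω₁) = -0.20885 + 0.23887j ; Y_{5,-4}(Ω₂) = -0.35723 + 0.16075j ; Δ = 0.03621 - 0.11891j
  [-3]  conj(Y_{5,-3})(Ω₁) = -0.42125 - 0.06200j ; Y_{5,-3}(Ω₂) = -0.00505 - 0.01540j ; Δ = 0.00117 + 0.00680j
  [-2]  conj(Y_{5,-2})(Ω₁) = -0.07125 - 0.15693j ; Y_{5,-2}(Ω₂) = -0.32462 + 0.06967j ; Δ = 0.03406 + 0.04598j
  [-1]  conj(Y_{5,-1})(Ω₁) = -0.15299 + 0.23748j ; Y_{5,-1}(Ω₂) = -0.01124 - 0.10594j ; Δ = 0.02688 + 0.01354j
  [+0]  conj(Y_{5,0})(Ω₁) = -0.25495 + 0.00000j ; Y_{5,0}(Ω₂) = -0.30657 + 0.00000j ; Δ = 0.07816 + 0.00000j
  [+1]  conj(Y_{5,1})(Ω₁) = 0.15299 + 0.23748j ; Y_{5,1}(Ω₂) = 0.01124 - 0.10594j ; Δ = 0.02688 - 0.01354j
  [+2]  conj(Y_{5,2})(Ω₁) = -0.07125 + 0.15693j ; Y_{5,2}(Ω₂) = -0.32462 - 0.06967j ; Δ = 0.03406 - 0.04598j
  [+3]  conj(Y_{5,3})(Ω₁) = 0.42125 - 0.06200j ; Y_{5,3}(Ω₂) = 0.00505 - 0.01540j ; Δ = 0.00117 - 0.00680j
  [+4]  conj(Y_{5,4})(Ω₁) = -0.20885 - 0.23887j ; Y_{5,4}(Ω₂) = -0.35723 - 0.16075j ; Δ = 0.03621 + 0.11891j
  [+5]  conj(Y_{5,5})(Ω₁) = -0.03234 + 0.11246j ; Y_{5,5}(Ω₂) = -0.17129 + 0.29332j ; Δ = -0.02745 - 0.02875j
Σ over m = 0.21991 + 0.00000j; ×(4π/11) → 0.25123 + 0.00000j. Real part: 0.251229

0.251229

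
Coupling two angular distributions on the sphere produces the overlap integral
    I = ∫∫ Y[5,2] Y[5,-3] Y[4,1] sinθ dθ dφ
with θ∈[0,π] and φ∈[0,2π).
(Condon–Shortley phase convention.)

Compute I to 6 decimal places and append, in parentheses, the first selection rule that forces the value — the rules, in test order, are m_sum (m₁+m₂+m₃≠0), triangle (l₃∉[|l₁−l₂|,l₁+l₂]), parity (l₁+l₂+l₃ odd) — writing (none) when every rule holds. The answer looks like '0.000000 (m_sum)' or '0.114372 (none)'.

-0.118854 (none)

Checks pass: Σm=0; 14 even; l₃=4∈[0,10].
(2·5+1)(2·5+1)(2·4+1) = 1089
Δ: 6! 4! 4! / 15! → 1/3153150
sum: t=1:−1/69120 t=2:+1/1728 t=3:−1/576 t=4:+1/1728 t=5:−1/69120 = -7/11520
3j²(5 5 4; 0 0 0) = Δ·Π!·Σ² = 2/143  (sign -1)
sum: t=0:+1/17280 t=1:−1/2880 t=2:+1/6912 = -1/6912
3j²(5 5 4; 2 -3 1) = Δ·Π!·Σ² = 5/429  (sign +1)
combine: 4πI² = 1089·2/143·5/429 = 30/169
take √, sign -1: I = -0.11885360
No selection rule forces the value: the integral is nonzero (none).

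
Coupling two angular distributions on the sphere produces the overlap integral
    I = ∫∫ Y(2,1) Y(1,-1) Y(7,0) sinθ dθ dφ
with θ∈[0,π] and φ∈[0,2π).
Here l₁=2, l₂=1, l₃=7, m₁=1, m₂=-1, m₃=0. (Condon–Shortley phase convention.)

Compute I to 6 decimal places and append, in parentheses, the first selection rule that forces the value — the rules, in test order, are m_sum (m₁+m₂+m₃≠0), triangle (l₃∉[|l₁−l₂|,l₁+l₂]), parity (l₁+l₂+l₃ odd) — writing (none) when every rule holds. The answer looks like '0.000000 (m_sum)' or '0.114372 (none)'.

|2−1|≤7≤2+1 violated ⇒ I = 0

0.000000 (triangle)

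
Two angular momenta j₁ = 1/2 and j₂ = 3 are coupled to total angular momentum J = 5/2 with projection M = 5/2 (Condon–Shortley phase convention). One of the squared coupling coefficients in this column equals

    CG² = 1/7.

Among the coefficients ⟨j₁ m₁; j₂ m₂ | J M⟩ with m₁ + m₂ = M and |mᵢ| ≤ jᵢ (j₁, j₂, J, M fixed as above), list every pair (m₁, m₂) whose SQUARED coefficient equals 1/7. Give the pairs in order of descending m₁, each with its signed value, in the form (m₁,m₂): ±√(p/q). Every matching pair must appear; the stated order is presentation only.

Admissible pairs with m₁+m₂ = M = 5/2: (-1/2,3), (1/2,2)
  (m₁,m₂)=(1/2,2): CG² = 1/7, CG = +√(1/7)   ← matches the target
  (m₁,m₂)=(-1/2,3): CG² = 6/7, CG = −√(6/7)
Pairs with CG² = 1/7: (1/2,2): +√(1/7)

(1/2,2): +√(1/7)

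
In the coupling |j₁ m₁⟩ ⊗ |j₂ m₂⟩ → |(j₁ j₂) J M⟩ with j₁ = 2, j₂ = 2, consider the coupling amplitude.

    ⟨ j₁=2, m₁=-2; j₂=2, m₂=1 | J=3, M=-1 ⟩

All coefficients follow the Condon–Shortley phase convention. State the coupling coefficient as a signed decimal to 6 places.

√[7·1!3!3!/8! · 0!4!3!1!2!4!] = √(216/5)
  +(−1)^1/∏(1,0,3,2,0,1)! = -1/12  (running -1/12)
⟨..|..⟩ = √(216/5)·(-1/12) = -0.547723

−√(3/10) = -0.547723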